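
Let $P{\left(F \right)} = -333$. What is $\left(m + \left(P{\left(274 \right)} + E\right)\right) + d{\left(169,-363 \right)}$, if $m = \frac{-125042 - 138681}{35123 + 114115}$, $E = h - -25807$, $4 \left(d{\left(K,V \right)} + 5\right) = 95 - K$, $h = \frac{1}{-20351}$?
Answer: $\frac{38645714493679}{1518571269} \approx 25449.0$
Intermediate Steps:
$h = - \frac{1}{20351} \approx -4.9138 \cdot 10^{-5}$
$d{\left(K,V \right)} = \frac{75}{4} - \frac{K}{4}$ ($d{\left(K,V \right)} = -5 + \frac{95 - K}{4} = -5 - \left(- \frac{95}{4} + \frac{K}{4}\right) = \frac{75}{4} - \frac{K}{4}$)
$E = \frac{525198256}{20351}$ ($E = - \frac{1}{20351} - -25807 = - \frac{1}{20351} + 25807 = \frac{525198256}{20351} \approx 25807.0$)
$m = - \frac{263723}{149238} \approx -1.7671$
$\left(m + \left(P{\left(274 \right)} + E\right)\right) + d{\left(169,-363 \right)} = \left(- \frac{263723}{149238} + \left(-333 + \frac{525198256}{20351}\right)\right) + \left(\frac{75}{4} - \frac{169}{4}\right) = \left(- \frac{263723}{149238} + \frac{518421373}{20351}\right) + \left(\frac{75}{4} - \frac{169}{4}\right) = \frac{77362801837001}{3037142538} - \frac{47}{2} = \frac{38645714493679}{1518571269}$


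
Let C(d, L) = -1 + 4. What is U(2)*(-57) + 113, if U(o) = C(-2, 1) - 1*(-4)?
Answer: -286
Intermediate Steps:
C(d, L) = 3
U(o) = 7 (U(o) = 3 - 1*(-4) = 3 + 4 = 7)
U(2)*(-57) + 113 = 7*(-57) + 113 = -399 + 113 = -286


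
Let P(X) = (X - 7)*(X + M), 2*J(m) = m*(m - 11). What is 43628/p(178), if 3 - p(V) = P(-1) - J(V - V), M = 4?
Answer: 43628/27 ≈ 1615.9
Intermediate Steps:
J(m) = m*(-11 + m)/2 (J(m) = (m*(m - 11))/2 = (m*(-11 + m))/2 = m*(-11 + m)/2)
P(X) = (-7 + X)*(4 + X) (P(X) = (X - 7)*(X + 4) = (-7 + X)*(4 + X))
p(V) = 27 (p(V) = 3 - ((-28 + (-1)² - 3*(-1)) - (V - V)*(-11 + (V - V))/2) = 3 - ((-28 + 1 + 3) - 0*(-11 + 0)/2) = 3 - (-24 - 0*(-11)/2) = 3 - (-24 - 1*0) = 3 - (-24 + 0) = 3 - 1*(-24) = 3 + 24 = 27)
43628/p(178) = 43628/27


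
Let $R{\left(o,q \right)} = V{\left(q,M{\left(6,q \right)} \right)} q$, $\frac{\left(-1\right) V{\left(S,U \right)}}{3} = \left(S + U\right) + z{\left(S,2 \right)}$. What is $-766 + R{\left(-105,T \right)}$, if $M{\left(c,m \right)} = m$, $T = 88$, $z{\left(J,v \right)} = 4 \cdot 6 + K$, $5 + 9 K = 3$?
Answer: $- \frac{160522}{3} \approx -53507.0$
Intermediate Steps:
$K = - \frac{2}{9}$ ($K = - \frac{5}{9} + \frac{1}{9} \cdot 3 = - \frac{5}{9} + \frac{1}{3} = - \frac{2}{9} \approx -0.22222$)
$z{\left(J,v \right)} = \frac{214}{9}$ ($z{\left(J,v \right)} = 4 \cdot 6 - \frac{2}{9} = 24 - \frac{2}{9} = \frac{214}{9}$)
$V{\left(S,U \right)} = - \frac{214}{3} - 3 S - 3 U$ ($V{\left(S,U \right)} = - 3 \left(\left(S + U\right) + \frac{214}{9}\right) = - 3 \left(\frac{214}{9} + S + U\right) = - \frac{214}{3} - 3 S - 3 U$)
$R{\left(o,q \right)} = q \left(- \frac{214}{3} - 6 q\right)$ ($R{\left(o,q \right)} = \left(- \frac{214}{3} - 3 q - 3 q\right) q = \left(- \frac{214}{3} - 6 q\right) q = q \left(- \frac{214}{3} - 6 q\right)$)
$-766 + R{\left(-105,T \right)} = -766 - \frac{176 \left(107 + 9 \cdot 88\right)}{3} = -766 - \frac{176 \left(107 + 792\right)}{3} = -766 - \frac{176}{3} \cdot 899 = -766 - \frac{158224}{3} = - \frac{160522}{3}$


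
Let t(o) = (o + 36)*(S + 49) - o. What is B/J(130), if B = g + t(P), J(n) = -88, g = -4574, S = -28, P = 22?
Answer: 1689/44 ≈ 38.386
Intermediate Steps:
t(o) = 756 + 20*o (t(o) = (o + 36)*(-28 + 49) - o = (36 + o)*21 - o = (756 + 21*o) - o = 756 + 20*o)
B = -3378 (B = -4574 + (756 + 20*22) = -4574 + (756 + 440) = -4574 + 1196 = -3378)
B/J(130) = -3378/(-88) = -3378*(-1/88) = 1689/44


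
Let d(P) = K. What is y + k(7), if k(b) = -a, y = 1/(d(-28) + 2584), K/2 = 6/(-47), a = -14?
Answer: 1700151/121436 ≈ 14.000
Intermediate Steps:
K = -12/47 (K = 2*(6/(-47)) = 2*(6*(-1/47)) = 2*(-6/47) = -12/47 ≈ -0.25532)
d(P) = -12/47
y = 47/121436 (y = 1/(-12/47 + 2584) = 1/(121436/47) = 47/121436 ≈ 0.00038704)
k(b) = 14 (k(b) = -1*(-14) = 14)
y + k(7) = 47/121436 + 14 = 1700151/121436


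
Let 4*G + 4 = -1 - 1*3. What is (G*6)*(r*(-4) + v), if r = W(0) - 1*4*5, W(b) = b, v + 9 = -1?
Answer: -840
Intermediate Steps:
v = -10 (v = -9 - 1 = -10)
G = -2 (G = -1 + (-1 - 1*3)/4 = -1 + (-1 - 3)/4 = -1 + (¼)*(-4) = -1 - 1 = -2)
r = -20 (r = 0 - 1*4*5 = 0 - 4*5 = 0 - 20 = -20)
(G*6)*(r*(-4) + v) = (-2*6)*(-20*(-4) - 10) = -12*(80 - 10) = -12*70 = -840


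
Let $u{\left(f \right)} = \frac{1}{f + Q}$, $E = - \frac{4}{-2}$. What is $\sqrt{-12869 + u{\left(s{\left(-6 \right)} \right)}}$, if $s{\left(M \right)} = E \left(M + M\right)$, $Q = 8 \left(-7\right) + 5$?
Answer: $\frac{2 i \sqrt{723882}}{15} \approx 113.44 i$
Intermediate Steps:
$E = 2$ ($E = \left(-4\right) \left(- \frac{1}{2}\right) = 2$)
$Q = -51$ ($Q = -56 + 5 = -51$)
$s{\left(M \right)} = 4 M$ ($s{\left(M \right)} = 2 \left(M + M\right) = 2 \cdot 2 M = 4 M$)
$u{\left(f \right)} = \frac{1}{-51 + f}$ ($u{\left(f \right)} = \frac{1}{f - 51} = \frac{1}{-51 + f}$)
$\sqrt{-12869 + u{\left(s{\left(-6 \right)} \right)}} = \sqrt{-12869 + \frac{1}{-51 + 4 \left(-6\right)}} = \sqrt{-12869 + \frac{1}{-51 - 24}} = \sqrt{-12869 + \frac{1}{-75}} = \sqrt{-12869 - \frac{1}{75}} = \sqrt{- \frac{965176}{75}} = \frac{2 i \sqrt{723882}}{15}$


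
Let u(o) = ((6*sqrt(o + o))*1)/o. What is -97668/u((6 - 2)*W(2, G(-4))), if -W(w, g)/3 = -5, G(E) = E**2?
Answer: -16278*sqrt(30) ≈ -89158.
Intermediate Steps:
W(w, g) = 15 (W(w, g) = -3*(-5) = 15)
u(o) = 6*sqrt(2)/sqrt(o) (u(o) = ((6*sqrt(2*o))*1)/o = ((6*(sqrt(2)*sqrt(o)))*1)/o = ((6*sqrt(2)*sqrt(o))*1)/o = (6*sqrt(2)*sqrt(o))/o = 6*sqrt(2)/sqrt(o))
-97668/u((6 - 2)*W(2, G(-4))) = -97668*sqrt(30)*sqrt(6 - 2)/12 = -97668*sqrt(30)/6 = -16278*sqrt(30)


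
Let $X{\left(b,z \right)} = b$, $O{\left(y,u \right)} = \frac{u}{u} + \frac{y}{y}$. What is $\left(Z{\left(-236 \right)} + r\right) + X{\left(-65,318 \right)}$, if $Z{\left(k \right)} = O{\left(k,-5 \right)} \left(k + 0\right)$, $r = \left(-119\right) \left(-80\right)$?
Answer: $8983$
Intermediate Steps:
$O{\left(y,u \right)} = 2$ ($O{\left(y,u \right)} = 1 + 1 = 2$)
$r = 9520$
$Z{\left(k \right)} = 2 k$ ($Z{\left(k \right)} = 2 \left(k + 0\right) = 2 k$)
$\left(Z{\left(-236 \right)} + r\right) + X{\left(-65,318 \right)} = \left(2 \left(-236\right) + 9520\right) - 65 = \left(-472 + 9520\right) - 65 = 9048 - 65 = 8983$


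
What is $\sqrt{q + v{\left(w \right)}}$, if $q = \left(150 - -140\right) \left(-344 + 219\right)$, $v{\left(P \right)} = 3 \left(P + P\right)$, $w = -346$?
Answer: $i \sqrt{38326} \approx 195.77 i$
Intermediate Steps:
$v{\left(P \right)} = 6 P$ ($v{\left(P \right)} = 3 \cdot 2 P = 6 P$)
$q = -36250$ ($q = \left(150 + 140\right) \left(-125\right) = 290 \left(-125\right) = -36250$)
$\sqrt{q + v{\left(w \right)}} = \sqrt{-36250 + 6 \left(-346\right)} = \sqrt{-36250 - 2076} = \sqrt{-38326} = i \sqrt{38326}$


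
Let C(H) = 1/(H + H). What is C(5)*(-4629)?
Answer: -4629/10 ≈ -462.90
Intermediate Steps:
C(H) = 1/(2*H)
C(5)*(-4629) = ((½)/5)*(-4629) = ((½)*(⅕))*(-4629) = (⅒)*(-4629) = -4629/10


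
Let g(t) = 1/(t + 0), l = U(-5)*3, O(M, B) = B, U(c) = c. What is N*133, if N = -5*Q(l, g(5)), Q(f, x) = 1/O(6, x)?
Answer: -3325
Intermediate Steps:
l = -15 (l = -5*3 = -15)
g(t) = 1/t
Q(f, x) = 1/x
N = -25 (N = -5/(1/5) = -5/⅕ = -5*5 = -25)
N*133 = -25*133 = -3325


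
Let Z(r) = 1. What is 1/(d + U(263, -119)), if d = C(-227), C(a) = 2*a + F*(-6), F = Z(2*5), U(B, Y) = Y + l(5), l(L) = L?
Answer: -1/574 ≈ -0.0017422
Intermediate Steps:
U(B, Y) = 5 + Y (U(B, Y) = Y + 5 = 5 + Y)
F = 1
C(a) = -6 + 2*a (C(a) = 2*a + 1*(-6) = 2*a - 6 = -6 + 2*a)
d = -460 (d = -6 + 2*(-227) = -6 - 454 = -460)
1/(d + U(263, -119)) = 1/(-460 + (5 - 119)) = 1/(-460 - 114) = 1/(-574) = -1/574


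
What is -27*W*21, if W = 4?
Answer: -2268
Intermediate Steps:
-27*W*21 = -27*4*21 = -108*21 = -2268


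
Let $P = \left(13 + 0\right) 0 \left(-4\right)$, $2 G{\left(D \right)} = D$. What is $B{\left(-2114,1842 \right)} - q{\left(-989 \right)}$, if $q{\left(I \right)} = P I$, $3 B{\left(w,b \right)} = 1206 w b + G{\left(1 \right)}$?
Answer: $- \frac{9392299055}{6} \approx -1.5654 \cdot 10^{9}$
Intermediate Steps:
$G{\left(D \right)} = \frac{D}{2}$
$P = 0$ ($P = 13 \cdot 0 = 0$)
$B{\left(w,b \right)} = \frac{1}{6} + 402 b w$ ($B{\left(w,b \right)} = \frac{1206 w b + \frac{1}{2} \cdot 1}{3} = \frac{1206 b w + \frac{1}{2}}{3} = \frac{\frac{1}{2} + 1206 b w}{3} = \frac{1}{6} + 402 b w$)
$q{\left(I \right)} = 0$ ($q{\left(I \right)} = 0 I = 0$)
$B{\left(-2114,1842 \right)} - q{\left(-989 \right)} = \left(\frac{1}{6} + 402 \cdot 1842 \left(-2114\right)\right) - 0 = \left(\frac{1}{6} - 1565383176\right) + 0 = - \frac{9392299055}{6} + 0 = - \frac{9392299055}{6}$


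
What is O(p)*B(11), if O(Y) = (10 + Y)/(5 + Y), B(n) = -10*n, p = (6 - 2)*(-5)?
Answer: -220/3 ≈ -73.333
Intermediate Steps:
p = -20 (p = 4*(-5) = -20)
O(Y) = (10 + Y)/(5 + Y)
O(p)*B(11) = ((10 - 20)/(5 - 20))*(-10*11) = (-10/(-15))*(-110) = -1/15*(-10)*(-110) = (2/3)*(-110) = -220/3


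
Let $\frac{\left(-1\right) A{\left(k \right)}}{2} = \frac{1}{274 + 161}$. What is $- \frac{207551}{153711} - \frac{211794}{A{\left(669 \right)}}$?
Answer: $\frac{7080726981094}{153711} \approx 4.6065 \cdot 10^{7}$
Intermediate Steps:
$A{\left(k \right)} = - \frac{2}{435}$ ($A{\left(k \right)} = - \frac{2}{274 + 161} = - \frac{2}{435}$)
$- \frac{207551}{153711} - \frac{211794}{A{\left(669 \right)}} = - \frac{207551}{153711} - \frac{211794}{- \frac{2}{435}} = \left(-207551\right) \frac{1}{153711} - -46065195 = - \frac{207551}{153711} + 46065195 = \frac{7080726981094}{153711}$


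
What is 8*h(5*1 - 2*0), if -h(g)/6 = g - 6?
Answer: 48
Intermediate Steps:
h(g) = 36 - 6*g (h(g) = -6*(g - 6) = -6*(-6 + g) = 36 - 6*g)
8*h(5*1 - 2*0) = 8*(36 - 6*(5*1 - 2*0)) = 8*(36 - 6*(5 + 0)) = 8*(36 - 6*5) = 8*(36 - 30) = 8*6 = 48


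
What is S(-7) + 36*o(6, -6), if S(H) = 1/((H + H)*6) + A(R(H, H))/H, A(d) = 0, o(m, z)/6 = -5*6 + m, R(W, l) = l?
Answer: -435457/84 ≈ -5184.0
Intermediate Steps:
o(m, z) = -180 + 6*m (o(m, z) = 6*(-5*6 + m) = 6*(-30 + m) = -180 + 6*m)
S(H) = 1/(12*H) (S(H) = 1/((H + H)*6) + 0/H = (1/6)/(2*H) + 0 = (1/(2*H))*(1/6) + 0 = 1/(12*H) + 0 = 1/(12*H))
S(-7) + 36*o(6, -6) = (1/12)/(-7) + 36*(-180 + 6*6) = (1/12)*(-1/7) + 36*(-180 + 36) = -1/84 + 36*(-144) = -1/84 - 5184 = -435457/84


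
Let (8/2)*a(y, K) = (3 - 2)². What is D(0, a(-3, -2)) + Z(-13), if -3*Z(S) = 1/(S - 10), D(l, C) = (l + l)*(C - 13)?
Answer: 1/69 ≈ 0.014493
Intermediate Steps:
a(y, K) = ¼ (a(y, K) = (3 - 2)²/4 = (¼)*1² = (¼)*1 = ¼)
D(l, C) = 2*l*(-13 + C) (D(l, C) = (2*l)*(-13 + C) = 2*l*(-13 + C))
Z(S) = -1/(3*(-10 + S)) (Z(S) = -1/(3*(S - 10)) = -1/(3*(-10 + S)))
D(0, a(-3, -2)) + Z(-13) = 2*0*(-13 + ¼) - 1/(-30 + 3*(-13)) = 2*0*(-51/4) - 1/(-30 - 39) = 0 - 1/(-69) = 0 - 1*(-1/69) = 0 + 1/69 = 1/69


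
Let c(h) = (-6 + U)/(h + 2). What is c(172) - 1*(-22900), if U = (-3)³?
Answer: 1328189/58 ≈ 22900.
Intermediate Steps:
U = -27
c(h) = -33/(2 + h) (c(h) = (-6 - 27)/(h + 2) = -33/(2 + h))
c(172) - 1*(-22900) = -33/(2 + 172) - 1*(-22900) = -33/174 + 22900 = -33*1/174 + 22900 = -11/58 + 22900 = 1328189/58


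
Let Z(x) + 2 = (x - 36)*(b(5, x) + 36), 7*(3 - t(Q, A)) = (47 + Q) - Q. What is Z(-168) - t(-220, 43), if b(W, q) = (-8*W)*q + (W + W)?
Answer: -9661836/7 ≈ -1.3803e+6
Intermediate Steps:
t(Q, A) = -26/7 (t(Q, A) = 3 - ((47 + Q) - Q)/7 = 3 - ⅐*47 = 3 - 47/7 = -26/7)
b(W, q) = 2*W - 8*W*q (b(W, q) = -8*W*q + 2*W = 2*W - 8*W*q)
Z(x) = -2 + (-36 + x)*(46 - 40*x) (Z(x) = -2 + (x - 36)*(2*5*(1 - 4*x) + 36) = -2 + (-36 + x)*((10 - 40*x) + 36) = -2 + (-36 + x)*(46 - 40*x))
Z(-168) - t(-220, 43) = (-1658 - 40*(-168)² + 1486*(-168)) - 1*(-26/7) = (-1658 - 40*28224 - 249648) + 26/7 = (-1658 - 1128960 - 249648) + 26/7 = -1380266 + 26/7 = -9661836/7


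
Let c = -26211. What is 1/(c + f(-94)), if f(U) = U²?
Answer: -1/17375 ≈ -5.7554e-5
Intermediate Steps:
1/(c + f(-94)) = 1/(-26211 + (-94)²) = 1/(-26211 + 8836) = 1/(-17375) = -1/17375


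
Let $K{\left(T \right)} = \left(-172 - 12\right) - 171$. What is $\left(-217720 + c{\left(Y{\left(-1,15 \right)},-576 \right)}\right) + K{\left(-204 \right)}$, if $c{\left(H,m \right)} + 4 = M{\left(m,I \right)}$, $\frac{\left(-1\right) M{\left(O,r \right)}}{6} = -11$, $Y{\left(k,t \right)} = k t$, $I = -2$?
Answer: $-218013$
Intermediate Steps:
$M{\left(O,r \right)} = 66$ ($M{\left(O,r \right)} = \left(-6\right) \left(-11\right) = 66$)
$c{\left(H,m \right)} = 62$ ($c{\left(H,m \right)} = -4 + 66 = 62$)
$K{\left(T \right)} = -355$ ($K{\left(T \right)} = -184 - 171 = -355$)
$\left(-217720 + c{\left(Y{\left(-1,15 \right)},-576 \right)}\right) + K{\left(-204 \right)} = \left(-217720 + 62\right) - 355 = -217658 - 355 = -218013$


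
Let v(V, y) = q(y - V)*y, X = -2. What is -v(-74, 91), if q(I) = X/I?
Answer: 182/165 ≈ 1.1030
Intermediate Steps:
q(I) = -2/I
v(V, y) = -2*y/(y - V) (v(V, y) = (-2/(y - V))*y = -2*y/(y - V))
-v(-74, 91) = -2*91/(-74 - 1*91) = -2*91/(-74 - 91) = -2*91/(-165) = -2*91*(-1)/165 = -1*(-182/165) = 182/165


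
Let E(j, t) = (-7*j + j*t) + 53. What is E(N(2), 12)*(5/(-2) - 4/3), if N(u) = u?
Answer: -483/2 ≈ -241.50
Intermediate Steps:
E(j, t) = 53 - 7*j + j*t
E(N(2), 12)*(5/(-2) - 4/3) = (53 - 7*2 + 2*12)*(5/(-2) - 4/3) = (53 - 14 + 24)*(5*(-½) - 4*⅓) = 63*(-5/2 - 4/3) = 63*(-23/6) = -483/2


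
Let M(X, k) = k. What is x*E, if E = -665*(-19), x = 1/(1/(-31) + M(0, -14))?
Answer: -78337/87 ≈ -900.42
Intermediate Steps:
x = -31/435 (x = 1/(1/(-31) - 14) = 1/(-1/31 - 14) = 1/(-435/31) = -31/435 ≈ -0.071264)
E = 12635
x*E = -31/435*12635 = -78337/87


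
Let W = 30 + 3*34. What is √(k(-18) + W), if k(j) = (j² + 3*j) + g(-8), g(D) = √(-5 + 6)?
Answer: √403 ≈ 20.075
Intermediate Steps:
g(D) = 1 (g(D) = √1 = 1)
k(j) = 1 + j² + 3*j (k(j) = (j² + 3*j) + 1 = 1 + j² + 3*j)
W = 132 (W = 30 + 102 = 132)
√(k(-18) + W) = √((1 + (-18)² + 3*(-18)) + 132) = √((1 + 324 - 54) + 132) = √(271 + 132) = √403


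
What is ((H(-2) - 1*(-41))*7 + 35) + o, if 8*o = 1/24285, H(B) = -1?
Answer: 61198201/194280 ≈ 315.00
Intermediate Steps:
o = 1/194280 (o = (1/8)/24285 = (1/8)*(1/24285) = 1/194280 ≈ 5.1472e-6)
((H(-2) - 1*(-41))*7 + 35) + o = ((-1 - 1*(-41))*7 + 35) + 1/194280 = ((-1 + 41)*7 + 35) + 1/194280 = (40*7 + 35) + 1/194280 = (280 + 35) + 1/194280 = 315 + 1/194280 = 61198201/194280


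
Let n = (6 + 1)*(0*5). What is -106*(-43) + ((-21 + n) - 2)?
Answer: 4535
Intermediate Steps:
n = 0 (n = 7*0 = 0)
-106*(-43) + ((-21 + n) - 2) = -106*(-43) + ((-21 + 0) - 2) = 4558 + (-21 - 2) = 4558 - 23 = 4535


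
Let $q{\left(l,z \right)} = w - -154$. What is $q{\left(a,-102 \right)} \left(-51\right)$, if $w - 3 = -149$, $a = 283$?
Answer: $-408$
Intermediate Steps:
$w = -146$ ($w = 3 - 149 = -146$)
$q{\left(l,z \right)} = 8$ ($q{\left(l,z \right)} = -146 - -154 = -146 + 154 = 8$)
$q{\left(a,-102 \right)} \left(-51\right) = 8 \left(-51\right) = -408$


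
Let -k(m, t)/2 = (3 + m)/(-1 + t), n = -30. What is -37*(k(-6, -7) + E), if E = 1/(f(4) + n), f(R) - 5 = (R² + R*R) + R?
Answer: 1073/44 ≈ 24.386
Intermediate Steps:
k(m, t) = -2*(3 + m)/(-1 + t)
f(R) = 5 + R + 2*R² (f(R) = 5 + ((R² + R*R) + R) = 5 + ((R² + R²) + R) = 5 + (2*R² + R) = 5 + (R + 2*R²) = 5 + R + 2*R²)
E = 1/11 (E = 1/((5 + 4 + 2*4²) - 30) = 1/((5 + 4 + 2*16) - 30) = 1/((5 + 4 + 32) - 30) = 1/(41 - 30) = 1/11 ≈ 0.090909)
-37*(k(-6, -7) + E) = -37*(2*(-3 - 1*(-6))/(-1 - 7) + 1/11) = -37*(2*(-3 + 6)/(-8) + 1/11) = -37*(2*(-⅛)*3 + 1/11) = -37*(-¾ + 1/11) = -37*(-29/44) = 1073/44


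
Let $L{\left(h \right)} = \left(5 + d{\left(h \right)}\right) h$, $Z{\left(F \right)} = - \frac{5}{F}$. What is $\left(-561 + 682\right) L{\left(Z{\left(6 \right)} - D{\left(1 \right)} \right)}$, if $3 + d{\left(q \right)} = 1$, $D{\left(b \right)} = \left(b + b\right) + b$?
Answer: $- \frac{2783}{2} \approx -1391.5$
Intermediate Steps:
$D{\left(b \right)} = 3 b$ ($D{\left(b \right)} = 2 b + b = 3 b$)
$d{\left(q \right)} = -2$ ($d{\left(q \right)} = -3 + 1 = -2$)
$L{\left(h \right)} = 3 h$ ($L{\left(h \right)} = \left(5 - 2\right) h = 3 h$)
$\left(-561 + 682\right) L{\left(Z{\left(6 \right)} - D{\left(1 \right)} \right)} = \left(-561 + 682\right) 3 \left(- \frac{5}{6} - 3 \cdot 1\right) = 121 \cdot 3 \left(\left(-5\right) \frac{1}{6} - 3\right) = 121 \cdot 3 \left(- \frac{5}{6} - 3\right) = 121 \cdot 3 \left(- \frac{23}{6}\right) = 121 \left(- \frac{23}{2}\right) = - \frac{2783}{2}$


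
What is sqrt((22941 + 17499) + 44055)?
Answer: sqrt(84495) ≈ 290.68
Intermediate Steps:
sqrt((22941 + 17499) + 44055) = sqrt(40440 + 44055) = sqrt(84495)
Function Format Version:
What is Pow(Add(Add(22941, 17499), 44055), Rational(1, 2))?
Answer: Pow(84495, Rational(1, 2)) ≈ 290.68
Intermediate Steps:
Pow(Add(Add(22941, 17499), 44055), Rational(1, 2)) = Pow(Add(40440, 44055), Rational(1, 2)) = Pow(84495, Rational(1, 2))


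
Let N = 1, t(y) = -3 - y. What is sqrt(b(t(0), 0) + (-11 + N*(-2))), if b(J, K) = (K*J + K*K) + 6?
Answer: I*sqrt(7) ≈ 2.6458*I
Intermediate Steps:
b(J, K) = 6 + K**2 + J*K (b(J, K) = (J*K + K**2) + 6 = (K**2 + J*K) + 6 = 6 + K**2 + J*K)
sqrt(b(t(0), 0) + (-11 + N*(-2))) = sqrt((6 + 0**2 + (-3 - 1*0)*0) + (-11 + 1*(-2))) = sqrt((6 + 0 + (-3 + 0)*0) + (-11 - 2)) = sqrt((6 + 0 - 3*0) - 13) = sqrt((6 + 0 + 0) - 13) = sqrt(6 - 13) = sqrt(-7) = I*sqrt(7)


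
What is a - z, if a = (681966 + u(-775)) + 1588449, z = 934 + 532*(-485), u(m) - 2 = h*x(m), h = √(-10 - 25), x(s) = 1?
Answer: 2527503 + I*√35 ≈ 2.5275e+6 + 5.9161*I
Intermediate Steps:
h = I*√35 (h = √(-35) = I*√35 ≈ 5.9161*I)
u(m) = 2 + I*√35 (u(m) = 2 + (I*√35)*1 = 2 + I*√35)
z = -257086 (z = 934 - 258020 = -257086)
a = 2270417 + I*√35 (a = (681966 + (2 + I*√35)) + 1588449 = (681968 + I*√35) + 1588449 = 2270417 + I*√35 ≈ 2.2704e+6 + 5.9161*I)
a - z = (2270417 + I*√35) - 1*(-257086) = (2270417 + I*√35) + 257086 = 2527503 + I*√35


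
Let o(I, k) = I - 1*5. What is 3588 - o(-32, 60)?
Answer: 3625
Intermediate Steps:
o(I, k) = -5 + I (o(I, k) = I - 5 = -5 + I)
3588 - o(-32, 60) = 3588 - (-5 - 32) = 3588 - 1*(-37) = 3588 + 37 = 3625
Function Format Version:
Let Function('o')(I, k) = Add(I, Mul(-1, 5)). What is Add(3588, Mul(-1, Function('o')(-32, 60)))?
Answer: 3625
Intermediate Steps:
Function('o')(I, k) = Add(-5, I) (Function('o')(I, k) = Add(I, -5) = Add(-5, I))
Add(3588, Mul(-1, Function('o')(-32, 60))) = Add(3588, Mul(-1, Add(-5, -32))) = Add(3588, Mul(-1, -37)) = Add(3588, 37) = 3625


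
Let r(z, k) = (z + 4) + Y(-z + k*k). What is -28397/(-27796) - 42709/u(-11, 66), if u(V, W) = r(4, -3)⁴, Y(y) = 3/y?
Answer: -644878410503/95028992596 ≈ -6.7861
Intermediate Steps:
r(z, k) = 4 + z + 3/(k² - z) (r(z, k) = (z + 4) + 3/(-z + k*k) = (4 + z) + 3/(-z + k²) = (4 + z) + 3/(k² - z) = 4 + z + 3/(k² - z))
u(V, W) = 3418801/625 (u(V, W) = ((3 + (4 + 4)*((-3)² - 1*4))/((-3)² - 1*4))⁴ = ((3 + 8*(9 - 4))/(9 - 4))⁴ = ((3 + 8*5)/5)⁴ = ((3 + 40)/5)⁴ = ((⅕)*43)⁴ = (43/5)⁴ = 3418801/625)
-28397/(-27796) - 42709/u(-11, 66) = -28397/(-27796) - 42709/3418801/625 = -28397*(-1/27796) - 42709*625/3418801 = 28397/27796 - 26693125/3418801 = -644878410503/95028992596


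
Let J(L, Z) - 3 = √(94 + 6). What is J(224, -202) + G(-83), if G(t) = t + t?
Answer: -153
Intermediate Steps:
J(L, Z) = 13 (J(L, Z) = 3 + √(94 + 6) = 3 + √100 = 3 + 10 = 13)
G(t) = 2*t
J(224, -202) + G(-83) = 13 + 2*(-83) = 13 - 166 = -153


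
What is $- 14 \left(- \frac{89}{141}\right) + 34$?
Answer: $\frac{6040}{141} \approx 42.837$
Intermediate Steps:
$- 14 \left(- \frac{89}{141}\right) + 34 = - 14 \left(\left(-89\right) \frac{1}{141}\right) + 34 = \left(-14\right) \left(- \frac{89}{141}\right) + 34 = \frac{1246}{141} + 34 = \frac{6040}{141}$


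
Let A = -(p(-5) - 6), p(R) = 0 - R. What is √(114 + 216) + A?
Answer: 1 + √330 ≈ 19.166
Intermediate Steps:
p(R) = -R
A = 1 (A = -(-1*(-5) - 6) = -(5 - 6) = -1*(-1) = 1)
√(114 + 216) + A = √(114 + 216) + 1 = √330 + 1 = 1 + √330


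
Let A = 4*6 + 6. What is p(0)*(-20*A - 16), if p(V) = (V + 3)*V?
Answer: 0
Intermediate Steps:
A = 30 (A = 24 + 6 = 30)
p(V) = V*(3 + V) (p(V) = (3 + V)*V = V*(3 + V))
p(0)*(-20*A - 16) = (0*(3 + 0))*(-20*30 - 16) = (0*3)*(-600 - 16) = 0*(-616) = 0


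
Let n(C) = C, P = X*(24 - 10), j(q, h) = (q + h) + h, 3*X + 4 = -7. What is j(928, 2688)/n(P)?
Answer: -9456/77 ≈ -122.81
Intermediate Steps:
X = -11/3 (X = -4/3 + (⅓)*(-7) = -4/3 - 7/3 = -11/3 ≈ -3.6667)
j(q, h) = q + 2*h (j(q, h) = (h + q) + h = q + 2*h)
P = -154/3 (P = -11*(24 - 10)/3 = -11/3*14 = -154/3 ≈ -51.333)
j(928, 2688)/n(P) = (928 + 2*2688)/(-154/3) = (928 + 5376)*(-3/154) = 6304*(-3/154) = -9456/77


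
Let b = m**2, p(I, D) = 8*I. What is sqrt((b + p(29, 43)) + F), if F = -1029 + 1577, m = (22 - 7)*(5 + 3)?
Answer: 2*sqrt(3795) ≈ 123.21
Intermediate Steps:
m = 120 (m = 15*8 = 120)
b = 14400 (b = 120**2 = 14400)
F = 548
sqrt((b + p(29, 43)) + F) = sqrt((14400 + 8*29) + 548) = sqrt((14400 + 232) + 548) = sqrt(14632 + 548) = sqrt(15180) = 2*sqrt(3795)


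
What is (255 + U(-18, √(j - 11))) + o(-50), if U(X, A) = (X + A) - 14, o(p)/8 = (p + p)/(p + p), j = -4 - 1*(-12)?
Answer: 231 + I*√3 ≈ 231.0 + 1.732*I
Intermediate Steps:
j = 8 (j = -4 + 12 = 8)
o(p) = 8 (o(p) = 8*((p + p)/(p + p)) = 8*((2*p)/((2*p))) = 8*((2*p)*(1/(2*p))) = 8*1 = 8)
U(X, A) = -14 + A + X (U(X, A) = (A + X) - 14 = -14 + A + X)
(255 + U(-18, √(j - 11))) + o(-50) = (255 + (-14 + √(8 - 11) - 18)) + 8 = (255 + (-14 + √(-3) - 18)) + 8 = (255 + (-14 + I*√3 - 18)) + 8 = (255 + (-32 + I*√3)) + 8 = (223 + I*√3) + 8 = 231 + I*√3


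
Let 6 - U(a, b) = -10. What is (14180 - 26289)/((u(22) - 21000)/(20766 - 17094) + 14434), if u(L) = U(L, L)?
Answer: -5558031/6622583 ≈ -0.83925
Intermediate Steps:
U(a, b) = 16 (U(a, b) = 6 - 1*(-10) = 6 + 10 = 16)
u(L) = 16
(14180 - 26289)/((u(22) - 21000)/(20766 - 17094) + 14434) = (14180 - 26289)/((16 - 21000)/(20766 - 17094) + 14434) = -12109/(-20984/3672 + 14434) = -12109/(-20984*1/3672 + 14434) = -12109/(-2623/459 + 14434) = -12109/6622583/459 = -12109*459/6622583 = -5558031/6622583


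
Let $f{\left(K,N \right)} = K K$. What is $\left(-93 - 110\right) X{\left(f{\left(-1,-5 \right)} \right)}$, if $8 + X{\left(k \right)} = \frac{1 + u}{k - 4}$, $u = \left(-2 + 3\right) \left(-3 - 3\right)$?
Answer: $\frac{3857}{3} \approx 1285.7$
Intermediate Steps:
$f{\left(K,N \right)} = K^{2}$
$u = -6$ ($u = 1 \left(-6\right) = -6$)
$X{\left(k \right)} = -8 - \frac{5}{-4 + k}$ ($X{\left(k \right)} = -8 + \frac{1 - 6}{k - 4} = -8 - \frac{5}{-4 + k}$)
$\left(-93 - 110\right) X{\left(f{\left(-1,-5 \right)} \right)} = \left(-93 - 110\right) \frac{27 - 8 \left(-1\right)^{2}}{-4 + \left(-1\right)^{2}} = - 203 \frac{27 - 8}{-4 + 1} = - 203 \frac{27 - 8}{-3} = - 203 \left(\left(- \frac{1}{3}\right) 19\right) = \left(-203\right) \left(- \frac{19}{3}\right) = \frac{3857}{3}$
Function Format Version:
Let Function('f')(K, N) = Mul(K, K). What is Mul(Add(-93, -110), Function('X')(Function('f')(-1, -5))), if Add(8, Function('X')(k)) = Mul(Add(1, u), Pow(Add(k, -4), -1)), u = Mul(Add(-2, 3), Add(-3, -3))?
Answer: Rational(3857, 3) ≈ 1285.7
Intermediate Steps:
Function('f')(K, N) = Pow(K, 2)
u = -6 (u = Mul(1, -6) = -6)
Function('X')(k) = Add(-8, Mul(-5, Pow(Add(-4, k), -1))) (Function('X')(k) = Add(-8, Mul(Add(1, -6), Pow(Add(k, -4), -1))) = Add(-8, Mul(-5, Pow(Add(-4, k), -1))))
Mul(Add(-93, -110), Function('X')(Function('f')(-1, -5))) = Mul(Add(-93, -110), Mul(Pow(Add(-4, Pow(-1, 2)), -1), Add(27, Mul(-8, Pow(-1, 2))))) = Mul(-203, Mul(Pow(Add(-4, 1), -1), Add(27, Mul(-8, 1)))) = Mul(-203, Mul(Pow(-3, -1), Add(27, -8))) = Mul(-203, Mul(Rational(-1, 3), 19)) = Mul(-203, Rational(-19, 3)) = Rational(3857, 3)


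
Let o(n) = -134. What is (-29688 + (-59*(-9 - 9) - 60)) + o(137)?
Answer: -28820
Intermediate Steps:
(-29688 + (-59*(-9 - 9) - 60)) + o(137) = (-29688 + (-59*(-9 - 9) - 60)) - 134 = (-29688 + (-59*(-18) - 60)) - 134 = (-29688 + (1062 - 60)) - 134 = (-29688 + 1002) - 134 = -28686 - 134 = -28820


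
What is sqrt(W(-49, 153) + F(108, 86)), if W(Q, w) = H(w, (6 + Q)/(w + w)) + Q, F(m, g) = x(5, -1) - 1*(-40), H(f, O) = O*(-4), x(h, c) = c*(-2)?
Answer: I*sqrt(16745)/51 ≈ 2.5373*I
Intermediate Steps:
x(h, c) = -2*c
H(f, O) = -4*O
F(m, g) = 42 (F(m, g) = -2*(-1) - 1*(-40) = 2 + 40 = 42)
W(Q, w) = Q - 2*(6 + Q)/w (W(Q, w) = -4*(6 + Q)/(w + w) + Q = -4*(6 + Q)/(2*w) + Q = -4*(6 + Q)*1/(2*w) + Q = -2*(6 + Q)/w + Q = Q - 2*(6 + Q)/w)
sqrt(W(-49, 153) + F(108, 86)) = sqrt((-12 - 2*(-49) - 49*153)/153 + 42) = sqrt((-12 + 98 - 7497)/153 + 42) = sqrt((1/153)*(-7411) + 42) = sqrt(-7411/153 + 42) = sqrt(-985/153) = I*sqrt(16745)/51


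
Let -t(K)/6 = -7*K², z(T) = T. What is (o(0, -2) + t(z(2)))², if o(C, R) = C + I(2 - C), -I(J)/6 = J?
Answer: 24336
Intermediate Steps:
I(J) = -6*J
o(C, R) = -12 + 7*C (o(C, R) = C - 6*(2 - C) = C + (-12 + 6*C) = -12 + 7*C)
t(K) = 42*K² (t(K) = -(-42)*K² = 42*K²)
(o(0, -2) + t(z(2)))² = ((-12 + 7*0) + 42*2²)² = ((-12 + 0) + 42*4)² = (-12 + 168)² = 156² = 24336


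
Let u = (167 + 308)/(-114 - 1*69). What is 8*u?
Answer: -3800/183 ≈ -20.765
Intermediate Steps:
u = -475/183 (u = 475/(-114 - 69) = 475/(-183) = 475*(-1/183) = -475/183 ≈ -2.5956)
8*u = 8*(-475/183) = -3800/183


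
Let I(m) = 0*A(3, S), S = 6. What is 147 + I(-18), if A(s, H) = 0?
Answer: 147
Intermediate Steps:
I(m) = 0 (I(m) = 0*0 = 0)
147 + I(-18) = 147 + 0 = 147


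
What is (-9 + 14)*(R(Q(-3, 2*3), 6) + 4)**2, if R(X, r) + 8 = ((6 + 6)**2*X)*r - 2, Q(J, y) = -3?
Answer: 33748020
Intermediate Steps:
R(X, r) = -10 + 144*X*r (R(X, r) = -8 + (((6 + 6)**2*X)*r - 2) = -8 + ((12**2*X)*r - 2) = -8 + ((144*X)*r - 2) = -8 + (144*X*r - 2) = -8 + (-2 + 144*X*r) = -10 + 144*X*r)
(-9 + 14)*(R(Q(-3, 2*3), 6) + 4)**2 = (-9 + 14)*((-10 + 144*(-3)*6) + 4)**2 = 5*((-10 - 2592) + 4)**2 = 5*(-2602 + 4)**2 = 5*(-2598)**2 = 5*6749604 = 33748020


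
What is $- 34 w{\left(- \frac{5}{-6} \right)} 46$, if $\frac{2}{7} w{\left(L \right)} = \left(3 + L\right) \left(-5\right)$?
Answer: $\frac{314755}{3} \approx 1.0492 \cdot 10^{5}$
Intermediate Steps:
$w{\left(L \right)} = - \frac{105}{2} - \frac{35 L}{2}$ ($w{\left(L \right)} = \frac{7 \left(3 + L\right) \left(-5\right)}{2} = \frac{7 \left(-15 - 5 L\right)}{2} = - \frac{105}{2} - \frac{35 L}{2}$)
$- 34 w{\left(- \frac{5}{-6} \right)} 46 = - 34 \left(- \frac{105}{2} - \frac{35 \left(- \frac{5}{-6}\right)}{2}\right) 46 = - 34 \left(- \frac{105}{2} - \frac{35 \left(\left(-5\right) \left(- \frac{1}{6}\right)\right)}{2}\right) 46 = - 34 \left(- \frac{105}{2} - \frac{175}{12}\right) 46 = \left(-34\right) \left(- \frac{805}{12}\right) 46 = \frac{13685}{6} \cdot 46 = \frac{314755}{3}$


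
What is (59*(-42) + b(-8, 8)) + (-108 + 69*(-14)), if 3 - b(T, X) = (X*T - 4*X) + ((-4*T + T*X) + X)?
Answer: -3429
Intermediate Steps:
b(T, X) = 3 + 3*X + 4*T - 2*T*X (b(T, X) = 3 - ((X*T - 4*X) + ((-4*T + T*X) + X)) = 3 - ((T*X - 4*X) + (X - 4*T + T*X)) = 3 - ((-4*X + T*X) + (X - 4*T + T*X)) = 3 - (-4*T - 3*X + 2*T*X) = 3 + (3*X + 4*T - 2*T*X) = 3 + 3*X + 4*T - 2*T*X)
(59*(-42) + b(-8, 8)) + (-108 + 69*(-14)) = (59*(-42) + (3 + 3*8 + 4*(-8) - 2*(-8)*8)) + (-108 + 69*(-14)) = (-2478 + (3 + 24 - 32 + 128)) + (-108 - 966) = (-2478 + 123) - 1074 = -2355 - 1074 = -3429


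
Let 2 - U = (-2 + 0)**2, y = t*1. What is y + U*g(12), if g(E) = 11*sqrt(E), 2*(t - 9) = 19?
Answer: 37/2 - 44*sqrt(3) ≈ -57.710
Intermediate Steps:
t = 37/2 (t = 9 + (1/2)*19 = 9 + 19/2 = 37/2 ≈ 18.500)
y = 37/2 (y = (37/2)*1 = 37/2 ≈ 18.500)
U = -2 (U = 2 - (-2 + 0)**2 = 2 - 1*(-2)**2 = 2 - 1*4 = 2 - 4 = -2)
y + U*g(12) = 37/2 - 22*sqrt(12) = 37/2 - 22*2*sqrt(3) = 37/2 - 44*sqrt(3)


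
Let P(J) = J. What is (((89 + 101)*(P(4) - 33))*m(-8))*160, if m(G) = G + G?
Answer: 14105600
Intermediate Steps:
m(G) = 2*G
(((89 + 101)*(P(4) - 33))*m(-8))*160 = (((89 + 101)*(4 - 33))*(2*(-8)))*160 = ((190*(-29))*(-16))*160 = -5510*(-16)*160 = 88160*160 = 14105600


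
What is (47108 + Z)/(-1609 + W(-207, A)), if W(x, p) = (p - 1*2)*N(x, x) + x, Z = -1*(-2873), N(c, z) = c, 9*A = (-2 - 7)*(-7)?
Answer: -49981/2851 ≈ -17.531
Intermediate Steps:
A = 7 (A = ((-2 - 7)*(-7))/9 = (-9*(-7))/9 = (⅑)*63 = 7)
Z = 2873
W(x, p) = x + x*(-2 + p) (W(x, p) = (p - 1*2)*x + x = (p - 2)*x + x = (-2 + p)*x + x = x*(-2 + p) + x = x + x*(-2 + p))
(47108 + Z)/(-1609 + W(-207, A)) = (47108 + 2873)/(-1609 - 207*(-1 + 7)) = 49981/(-1609 - 207*6) = 49981/(-1609 - 1242) = 49981/(-2851) = 49981*(-1/2851) = -49981/2851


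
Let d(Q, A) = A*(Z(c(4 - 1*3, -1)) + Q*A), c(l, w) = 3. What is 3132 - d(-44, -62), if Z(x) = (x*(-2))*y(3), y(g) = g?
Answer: 171152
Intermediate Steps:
Z(x) = -6*x (Z(x) = (x*(-2))*3 = -2*x*3 = -6*x)
d(Q, A) = A*(-18 + A*Q) (d(Q, A) = A*(-6*3 + Q*A) = A*(-18 + A*Q))
3132 - d(-44, -62) = 3132 - (-62)*(-18 - 62*(-44)) = 3132 - (-62)*(-18 + 2728) = 3132 - (-62)*2710 = 3132 - 1*(-168020) = 3132 + 168020 = 171152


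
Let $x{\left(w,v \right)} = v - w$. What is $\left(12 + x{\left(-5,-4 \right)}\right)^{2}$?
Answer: $169$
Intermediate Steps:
$\left(12 + x{\left(-5,-4 \right)}\right)^{2} = \left(12 - -1\right)^{2} = \left(12 + \left(-4 + 5\right)\right)^{2} = \left(12 + 1\right)^{2} = 13^{2} = 169$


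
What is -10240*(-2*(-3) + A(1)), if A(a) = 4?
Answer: -102400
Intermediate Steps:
-10240*(-2*(-3) + A(1)) = -10240*(-2*(-3) + 4) = -10240*(6 + 4) = -10240*10 = -102400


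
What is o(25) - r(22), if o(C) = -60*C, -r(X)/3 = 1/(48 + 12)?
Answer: -29999/20 ≈ -1499.9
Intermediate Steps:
r(X) = -1/20 (r(X) = -3/(48 + 12) = -3/60 = -3*1/60 = -1/20)
o(25) - r(22) = -60*25 - 1*(-1/20) = -1500 + 1/20 = -29999/20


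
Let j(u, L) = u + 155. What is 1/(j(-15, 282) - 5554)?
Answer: -1/5414 ≈ -0.00018471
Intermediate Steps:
j(u, L) = 155 + u
1/(j(-15, 282) - 5554) = 1/((155 - 15) - 5554) = 1/(140 - 5554) = 1/(-5414) = -1/5414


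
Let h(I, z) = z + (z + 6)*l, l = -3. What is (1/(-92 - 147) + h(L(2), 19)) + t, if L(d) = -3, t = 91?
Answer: 8364/239 ≈ 34.996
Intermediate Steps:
h(I, z) = -18 - 2*z (h(I, z) = z + (z + 6)*(-3) = z + (6 + z)*(-3) = z + (-18 - 3*z) = -18 - 2*z)
(1/(-92 - 147) + h(L(2), 19)) + t = (1/(-92 - 147) + (-18 - 2*19)) + 91 = (1/(-239) + (-18 - 38)) + 91 = (-1/239 - 56) + 91 = -13385/239 + 91 = 8364/239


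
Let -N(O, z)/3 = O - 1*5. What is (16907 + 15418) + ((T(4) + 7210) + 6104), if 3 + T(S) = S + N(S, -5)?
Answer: 45643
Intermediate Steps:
N(O, z) = 15 - 3*O (N(O, z) = -3*(O - 1*5) = -3*(O - 5) = -3*(-5 + O) = 15 - 3*O)
T(S) = 12 - 2*S (T(S) = -3 + (S + (15 - 3*S)) = -3 + (15 - 2*S) = 12 - 2*S)
(16907 + 15418) + ((T(4) + 7210) + 6104) = (16907 + 15418) + (((12 - 2*4) + 7210) + 6104) = 32325 + (((12 - 8) + 7210) + 6104) = 32325 + ((4 + 7210) + 6104) = 32325 + (7214 + 6104) = 32325 + 13318 = 45643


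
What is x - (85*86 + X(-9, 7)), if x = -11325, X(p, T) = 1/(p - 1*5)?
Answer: -260889/14 ≈ -18635.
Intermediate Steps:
X(p, T) = 1/(-5 + p) (X(p, T) = 1/(p - 5) = 1/(-5 + p))
x - (85*86 + X(-9, 7)) = -11325 - (85*86 + 1/(-5 - 9)) = -11325 - (7310 + 1/(-14)) = -11325 - (7310 - 1/14) = -11325 - 1*102339/14 = -11325 - 102339/14 = -260889/14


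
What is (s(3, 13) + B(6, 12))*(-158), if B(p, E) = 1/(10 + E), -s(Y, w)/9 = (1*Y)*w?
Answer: 609959/11 ≈ 55451.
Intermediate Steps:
s(Y, w) = -9*Y*w (s(Y, w) = -9*1*Y*w = -9*Y*w)
(s(3, 13) + B(6, 12))*(-158) = (-9*3*13 + 1/(10 + 12))*(-158) = (-351 + 1/22)*(-158) = -7721/22*(-158) = 609959/11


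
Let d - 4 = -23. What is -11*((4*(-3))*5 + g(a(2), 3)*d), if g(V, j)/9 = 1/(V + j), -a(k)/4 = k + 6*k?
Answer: 33099/53 ≈ 624.51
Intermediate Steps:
a(k) = -28*k (a(k) = -4*(k + 6*k) = -28*k)
g(V, j) = 9/(V + j)
d = -19 (d = 4 - 23 = -19)
-11*((4*(-3))*5 + g(a(2), 3)*d) = -11*((4*(-3))*5 + (9/(-28*2 + 3))*(-19)) = -11*(-12*5 + (9/(-56 + 3))*(-19)) = -11*(-60 + (9/(-53))*(-19)) = -11*(-60 + (9*(-1/53))*(-19)) = -11*(-60 - 9/53*(-19)) = -11*(-60 + 171/53) = -11*(-3009/53) = 33099/53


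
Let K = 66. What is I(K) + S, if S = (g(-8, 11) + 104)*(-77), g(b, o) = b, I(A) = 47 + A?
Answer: -7279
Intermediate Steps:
S = -7392 (S = (-8 + 104)*(-77) = 96*(-77) = -7392)
I(K) + S = (47 + 66) - 7392 = 113 - 7392 = -7279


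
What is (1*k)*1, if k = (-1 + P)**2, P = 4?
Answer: 9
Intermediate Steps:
k = 9 (k = (-1 + 4)**2 = 3**2 = 9)
(1*k)*1 = (1*9)*1 = 9*1 = 9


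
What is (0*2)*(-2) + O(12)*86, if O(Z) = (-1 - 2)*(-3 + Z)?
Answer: -2322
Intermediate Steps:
O(Z) = 9 - 3*Z (O(Z) = -3*(-3 + Z) = 9 - 3*Z)
(0*2)*(-2) + O(12)*86 = (0*2)*(-2) + (9 - 3*12)*86 = 0*(-2) + (9 - 36)*86 = 0 - 27*86 = 0 - 2322 = -2322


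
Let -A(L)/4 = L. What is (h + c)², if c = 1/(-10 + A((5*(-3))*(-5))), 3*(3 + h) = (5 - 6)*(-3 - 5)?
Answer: 97969/864900 ≈ 0.11327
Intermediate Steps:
h = -⅓ (h = -3 + ((5 - 6)*(-3 - 5))/3 = -3 + (-1*(-8))/3 = -3 + (⅓)*8 = -3 + 8/3 = -⅓ ≈ -0.33333)
A(L) = -4*L
c = -1/310 (c = 1/(-10 - 4*5*(-3)*(-5)) = 1/(-10 - (-60)*(-5)) = 1/(-10 - 4*75) = 1/(-10 - 300) = 1/(-310) = -1/310 ≈ -0.0032258)
(h + c)² = (-⅓ - 1/310)² = (-313/930)² = 97969/864900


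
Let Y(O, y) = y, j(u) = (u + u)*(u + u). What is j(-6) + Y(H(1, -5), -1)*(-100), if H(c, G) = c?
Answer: 244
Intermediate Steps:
j(u) = 4*u**2 (j(u) = (2*u)*(2*u) = 4*u**2)
j(-6) + Y(H(1, -5), -1)*(-100) = 4*(-6)**2 - 1*(-100) = 4*36 + 100 = 144 + 100 = 244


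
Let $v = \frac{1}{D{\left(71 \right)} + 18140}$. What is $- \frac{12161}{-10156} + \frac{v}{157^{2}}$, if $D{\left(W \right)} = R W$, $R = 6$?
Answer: $\frac{2782639492465}{2323862070052} \approx 1.1974$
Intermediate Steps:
$D{\left(W \right)} = 6 W$
$v = \frac{1}{18566}$ ($v = \frac{1}{6 \cdot 71 + 18140} = \frac{1}{426 + 18140} = \frac{1}{18566} \approx 5.3862 \cdot 10^{-5}$)
$- \frac{12161}{-10156} + \frac{v}{157^{2}} = - \frac{12161}{-10156} + \frac{1}{18566 \cdot 157^{2}} = \left(-12161\right) \left(- \frac{1}{10156}\right) + \frac{1}{18566 \cdot 24649} = \frac{12161}{10156} + \frac{1}{18566} \cdot \frac{1}{24649} = \frac{12161}{10156} + \frac{1}{457633334} = \frac{2782639492465}{2323862070052}$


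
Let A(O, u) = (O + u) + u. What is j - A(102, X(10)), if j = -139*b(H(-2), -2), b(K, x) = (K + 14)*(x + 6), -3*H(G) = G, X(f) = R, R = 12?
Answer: -24842/3 ≈ -8280.7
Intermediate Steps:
X(f) = 12
H(G) = -G/3
A(O, u) = O + 2*u
b(K, x) = (6 + x)*(14 + K) (b(K, x) = (14 + K)*(6 + x) = (6 + x)*(14 + K))
j = -24464/3 (j = -139*(84 + 6*(-⅓*(-2)) + 14*(-2) - ⅓*(-2)*(-2)) = -139*(84 + 6*(⅔) - 28 + (⅔)*(-2)) = -139*(84 + 4 - 28 - 4/3) = -139*176/3 = -24464/3 ≈ -8154.7)
j - A(102, X(10)) = -24464/3 - (102 + 2*12) = -24464/3 - (102 + 24) = -24464/3 - 1*126 = -24464/3 - 126 = -24842/3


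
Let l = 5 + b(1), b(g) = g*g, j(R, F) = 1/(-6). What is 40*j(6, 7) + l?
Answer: -2/3 ≈ -0.66667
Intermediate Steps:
j(R, F) = -1/6
b(g) = g**2
l = 6 (l = 5 + 1**2 = 5 + 1 = 6)
40*j(6, 7) + l = 40*(-1/6) + 6 = -20/3 + 6 = -2/3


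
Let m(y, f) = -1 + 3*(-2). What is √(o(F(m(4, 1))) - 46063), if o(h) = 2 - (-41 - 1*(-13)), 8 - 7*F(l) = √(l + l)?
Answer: I*√46033 ≈ 214.55*I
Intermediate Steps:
m(y, f) = -7 (m(y, f) = -1 - 6 = -7)
F(l) = 8/7 - √2*√l/7 (F(l) = 8/7 - √(l + l)/7 = 8/7 - √2*√l/7)
o(h) = 30 (o(h) = 2 - (-41 + 13) = 2 - 1*(-28) = 2 + 28 = 30)
√(o(F(m(4, 1))) - 46063) = √(30 - 46063) = √(-46033) = I*√46033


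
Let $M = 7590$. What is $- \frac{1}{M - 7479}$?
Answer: $- \frac{1}{111} \approx -0.009009$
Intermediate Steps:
$- \frac{1}{M - 7479} = - \frac{1}{7590 - 7479} = - \frac{1}{111}$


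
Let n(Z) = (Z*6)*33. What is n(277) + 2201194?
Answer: 2256040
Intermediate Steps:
n(Z) = 198*Z (n(Z) = (6*Z)*33 = 198*Z)
n(277) + 2201194 = 198*277 + 2201194 = 54846 + 2201194 = 2256040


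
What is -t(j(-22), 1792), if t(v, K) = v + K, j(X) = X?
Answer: -1770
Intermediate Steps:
t(v, K) = K + v
-t(j(-22), 1792) = -(1792 - 22) = -1*1770 = -1770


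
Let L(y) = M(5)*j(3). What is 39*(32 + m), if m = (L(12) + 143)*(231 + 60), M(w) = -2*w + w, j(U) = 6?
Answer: 1283685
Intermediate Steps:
M(w) = -w
L(y) = -30 (L(y) = -1*5*6 = -5*6 = -30)
m = 32883 (m = (-30 + 143)*(231 + 60) = 113*291 = 32883)
39*(32 + m) = 39*(32 + 32883) = 39*32915 = 1283685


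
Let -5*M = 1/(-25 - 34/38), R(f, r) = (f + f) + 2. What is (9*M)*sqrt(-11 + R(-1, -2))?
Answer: 57*I*sqrt(11)/820 ≈ 0.23055*I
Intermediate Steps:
R(f, r) = 2 + 2*f (R(f, r) = 2*f + 2 = 2 + 2*f)
M = 19/2460 (M = -1/(5*(-25 - 34/38)) = -1/(5*(-25 - 34*1/38)) = -1/(5*(-25 - 17/19)) = -1/(5*(-492/19)) = -1/5*(-19/492) = 19/2460 ≈ 0.0077236)
(9*M)*sqrt(-11 + R(-1, -2)) = (9*(19/2460))*sqrt(-11 + (2 + 2*(-1))) = 57*sqrt(-11 + (2 - 2))/820 = 57*sqrt(-11 + 0)/820 = 57*sqrt(-11)/820 = 57*(I*sqrt(11))/820 = 57*I*sqrt(11)/820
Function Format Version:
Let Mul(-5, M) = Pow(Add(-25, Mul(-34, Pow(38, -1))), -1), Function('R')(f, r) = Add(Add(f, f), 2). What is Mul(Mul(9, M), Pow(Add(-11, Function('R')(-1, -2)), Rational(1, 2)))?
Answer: Mul(Rational(57, 820), I, Pow(11, Rational(1, 2))) ≈ Mul(0.23055, I)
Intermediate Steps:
Function('R')(f, r) = Add(2, Mul(2, f)) (Function('R')(f, r) = Add(Mul(2, f), 2) = Add(2, Mul(2, f)))
M = Rational(19, 2460) (M = Mul(Rational(-1, 5), Pow(Add(-25, Mul(-34, Pow(38, -1))), -1)) = Mul(Rational(-1, 5), Pow(Add(-25, Mul(-34, Rational(1, 38))), -1)) = Mul(Rational(-1, 5), Pow(Add(-25, Rational(-17, 19)), -1)) = Mul(Rational(-1, 5), Pow(Rational(-492, 19), -1)) = Mul(Rational(-1, 5), Rational(-19, 492)) = Rational(19, 2460) ≈ 0.0077236)
Mul(Mul(9, M), Pow(Add(-11, Function('R')(-1, -2)), Rational(1, 2))) = Mul(Mul(9, Rational(19, 2460)), Pow(Add(-11, Add(2, Mul(2, -1))), Rational(1, 2))) = Mul(Rational(57, 820), Pow(Add(-11, Add(2, -2)), Rational(1, 2))) = Mul(Rational(57, 820), Pow(Add(-11, 0), Rational(1, 2))) = Mul(Rational(57, 820), Pow(-11, Rational(1, 2))) = Mul(Rational(57, 820), Mul(I, Pow(11, Rational(1, 2)))) = Mul(Rational(57, 820), I, Pow(11, Rational(1, 2)))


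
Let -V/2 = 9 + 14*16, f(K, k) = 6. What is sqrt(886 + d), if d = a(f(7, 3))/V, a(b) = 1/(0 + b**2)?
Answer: sqrt(6926407310)/2796 ≈ 29.766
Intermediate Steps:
a(b) = b**(-2) (a(b) = 1/(b**2) = b**(-2))
V = -466 (V = -2*(9 + 14*16) = -2*(9 + 224) = -2*233 = -466)
d = -1/16776 (d = 1/(6**2*(-466)) = (1/36)*(-1/466) = -1/16776 ≈ -5.9609e-5)
sqrt(886 + d) = sqrt(886 - 1/16776) = sqrt(14863535/16776) = sqrt(6926407310)/2796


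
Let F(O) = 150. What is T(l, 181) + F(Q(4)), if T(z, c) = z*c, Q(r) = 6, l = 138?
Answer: 25128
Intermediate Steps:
T(z, c) = c*z
T(l, 181) + F(Q(4)) = 181*138 + 150 = 24978 + 150 = 25128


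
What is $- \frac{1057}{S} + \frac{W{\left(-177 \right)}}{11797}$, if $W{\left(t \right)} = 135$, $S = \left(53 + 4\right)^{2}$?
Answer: $- \frac{12030814}{38328453} \approx -0.31389$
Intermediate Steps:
$S = 3249$ ($S = 57^{2} = 3249$)
$- \frac{1057}{S} + \frac{W{\left(-177 \right)}}{11797} = - \frac{1057}{3249} + \frac{135}{11797} = - \frac{12030814}{38328453}$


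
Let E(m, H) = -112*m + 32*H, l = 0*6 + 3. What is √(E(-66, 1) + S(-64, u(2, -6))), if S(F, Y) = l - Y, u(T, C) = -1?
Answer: 2*√1857 ≈ 86.186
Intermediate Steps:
l = 3 (l = 0 + 3 = 3)
S(F, Y) = 3 - Y
√(E(-66, 1) + S(-64, u(2, -6))) = √((-112*(-66) + 32*1) + (3 - 1*(-1))) = √((7392 + 32) + (3 + 1)) = √(7424 + 4) = √7428 = 2*√1857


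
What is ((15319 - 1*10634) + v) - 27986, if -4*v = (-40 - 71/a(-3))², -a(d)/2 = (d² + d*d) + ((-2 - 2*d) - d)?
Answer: -236731041/10000 ≈ -23673.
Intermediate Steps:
a(d) = 4 - 4*d² + 6*d (a(d) = -2*((d² + d*d) + ((-2 - 2*d) - d)) = -2*((d² + d²) + (-2 - 3*d)) = -2*(2*d² + (-2 - 3*d)) = -2*(-2 - 3*d + 2*d²) = 4 - 4*d² + 6*d)
v = -3721041/10000 (v = -(-40 - 71/(4 - 4*(-3)² + 6*(-3)))²/4 = -(-40 - 71/(4 - 4*9 - 18))²/4 = -(-40 - 71/(4 - 36 - 18))²/4 = -(-40 - 71/(-50))²/4 = -(-40 - 71*(-1/50))²/4 = -(-40 + 71/50)²/4 = -(-1929/50)²/4 = -¼*3721041/2500 = -3721041/10000 ≈ -372.10)
((15319 - 1*10634) + v) - 27986 = ((15319 - 1*10634) - 3721041/10000) - 27986 = ((15319 - 10634) - 3721041/10000) - 27986 = (4685 - 3721041/10000) - 27986 = 43128959/10000 - 27986 = -236731041/10000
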